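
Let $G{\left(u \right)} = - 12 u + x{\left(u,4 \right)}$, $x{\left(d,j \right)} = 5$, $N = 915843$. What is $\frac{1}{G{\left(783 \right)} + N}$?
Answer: $\frac{1}{906452} \approx 1.1032 \cdot 10^{-6}$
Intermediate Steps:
$G{\left(u \right)} = 5 - 12 u$ ($G{\left(u \right)} = - 12 u + 5 = 5 - 12 u$)
$\frac{1}{G{\left(783 \right)} + N} = \frac{1}{\left(5 - 9396\right) + 915843} = \frac{1}{-9391 + 915843} = \frac{1}{906452}$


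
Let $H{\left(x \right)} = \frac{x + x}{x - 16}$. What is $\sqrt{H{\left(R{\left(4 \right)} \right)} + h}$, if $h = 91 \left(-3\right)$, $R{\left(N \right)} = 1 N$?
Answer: $\frac{i \sqrt{2463}}{3} \approx 16.543 i$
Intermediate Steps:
$R{\left(N \right)} = N$
$H{\left(x \right)} = \frac{2 x}{-16 + x}$
$h = -273$
$\sqrt{H{\left(R{\left(4 \right)} \right)} + h} = \sqrt{2 \cdot 4 \frac{1}{-16 + 4} - 273} = \sqrt{2 \cdot 4 \frac{1}{-12} - 273} = \sqrt{2 \cdot 4 \left(- \frac{1}{12}\right) - 273} = \sqrt{- \frac{2}{3} - 273} = \sqrt{- \frac{821}{3}} = \frac{i \sqrt{2463}}{3}$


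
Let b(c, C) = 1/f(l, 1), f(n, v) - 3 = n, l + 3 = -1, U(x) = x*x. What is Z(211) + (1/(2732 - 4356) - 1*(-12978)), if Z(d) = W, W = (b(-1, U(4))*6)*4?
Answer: 21037295/1624 ≈ 12954.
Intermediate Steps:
U(x) = x**2
l = -4 (l = -3 - 1 = -4)
f(n, v) = 3 + n
b(c, C) = -1 (b(c, C) = 1/(3 - 4) = 1/(-1) = -1)
W = -24 (W = -1*6*4 = -6*4 = -24)
Z(d) = -24
Z(211) + (1/(2732 - 4356) - 1*(-12978)) = -24 + (1/(2732 - 4356) - 1*(-12978)) = -24 + (1/(-1624) + 12978) = -24 + (-1/1624 + 12978) = -24 + 21076271/1624 = 21037295/1624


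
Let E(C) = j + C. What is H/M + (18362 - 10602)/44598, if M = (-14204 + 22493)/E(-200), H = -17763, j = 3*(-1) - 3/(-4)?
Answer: 35619025457/82149516 ≈ 433.59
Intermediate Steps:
j = -9/4 (j = -3 - 3*(-¼) = -3 + ¾ = -9/4 ≈ -2.2500)
E(C) = -9/4 + C
M = -33156/809 (M = (-14204 + 22493)/(-9/4 - 200) = 8289/(-809/4) = 8289*(-4/809) = -33156/809 ≈ -40.984)
H/M + (18362 - 10602)/44598 = -17763/(-33156/809) + (18362 - 10602)/44598 = -17763*(-809/33156) + 7760*(1/44598) = 4790089/11052 + 3880/22299 = 35619025457/82149516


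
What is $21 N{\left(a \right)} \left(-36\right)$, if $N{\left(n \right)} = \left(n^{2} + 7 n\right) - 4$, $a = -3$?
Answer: $12096$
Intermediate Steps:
$N{\left(n \right)} = -4 + n^{2} + 7 n$
$21 N{\left(a \right)} \left(-36\right) = 21 \left(-4 + \left(-3\right)^{2} + 7 \left(-3\right)\right) \left(-36\right) = 21 \left(-4 + 9 - 21\right) \left(-36\right) = 21 \left(-16\right) \left(-36\right) = \left(-336\right) \left(-36\right) = 12096$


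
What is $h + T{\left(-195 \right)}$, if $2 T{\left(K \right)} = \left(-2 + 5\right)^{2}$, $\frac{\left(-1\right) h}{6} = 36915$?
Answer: $- \frac{442971}{2} \approx -2.2149 \cdot 10^{5}$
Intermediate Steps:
$h = -221490$ ($h = \left(-6\right) 36915 = -221490$)
$T{\left(K \right)} = \frac{9}{2}$ ($T{\left(K \right)} = \frac{\left(-2 + 5\right)^{2}}{2} = \frac{3^{2}}{2} = \frac{1}{2} \cdot 9 = \frac{9}{2}$)
$h + T{\left(-195 \right)} = -221490 + \frac{9}{2} = - \frac{442971}{2}$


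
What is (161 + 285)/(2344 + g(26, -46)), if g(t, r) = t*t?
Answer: 223/1510 ≈ 0.14768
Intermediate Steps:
g(t, r) = t²
(161 + 285)/(2344 + g(26, -46)) = (161 + 285)/(2344 + 26²) = 446/(2344 + 676) = 446/3020 = 446*(1/3020) = 223/1510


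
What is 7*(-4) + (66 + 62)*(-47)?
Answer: -6044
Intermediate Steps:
7*(-4) + (66 + 62)*(-47) = -28 + 128*(-47) = -28 - 6016 = -6044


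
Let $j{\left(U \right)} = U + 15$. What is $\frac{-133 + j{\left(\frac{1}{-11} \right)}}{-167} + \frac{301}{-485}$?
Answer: $\frac{77078}{890945} \approx 0.086513$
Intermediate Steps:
$j{\left(U \right)} = 15 + U$
$\frac{-133 + j{\left(\frac{1}{-11} \right)}}{-167} + \frac{301}{-485} = \frac{-133 + \left(15 + \frac{1}{-11}\right)}{-167} + \frac{301}{-485} = \left(-133 + \left(15 - \frac{1}{11}\right)\right) \left(- \frac{1}{167}\right) + 301 \left(- \frac{1}{485}\right) = \left(-133 + \frac{164}{11}\right) \left(- \frac{1}{167}\right) - \frac{301}{485} = \left(- \frac{1299}{11}\right) \left(- \frac{1}{167}\right) - \frac{301}{485} = \frac{1299}{1837} - \frac{301}{485} = \frac{77078}{890945}$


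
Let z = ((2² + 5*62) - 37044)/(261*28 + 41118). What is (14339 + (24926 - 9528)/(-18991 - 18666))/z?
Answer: -2614753758645/138314161 ≈ -18904.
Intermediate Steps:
z = -18365/24213 (z = ((4 + 310) - 37044)/(7308 + 41118) = (314 - 37044)/48426 = -36730*1/48426 = -18365/24213 ≈ -0.75848)
(14339 + (24926 - 9528)/(-18991 - 18666))/z = (14339 + (24926 - 9528)/(-18991 - 18666))/(-18365/24213) = (14339 + 15398/(-37657))*(-24213/18365) = (14339 + 15398*(-1/37657))*(-24213/18365) = (14339 - 15398/37657)*(-24213/18365) = (539948325/37657)*(-24213/18365) = -2614753758645/138314161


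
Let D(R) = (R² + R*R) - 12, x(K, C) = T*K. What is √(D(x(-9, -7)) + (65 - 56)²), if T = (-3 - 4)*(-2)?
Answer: √31821 ≈ 178.38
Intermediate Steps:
T = 14 (T = -7*(-2) = 14)
x(K, C) = 14*K
D(R) = -12 + 2*R² (D(R) = (R² + R²) - 12 = 2*R² - 12 = -12 + 2*R²)
√(D(x(-9, -7)) + (65 - 56)²) = √((-12 + 2*(14*(-9))²) + (65 - 56)²) = √((-12 + 2*(-126)²) + 9²) = √((-12 + 2*15876) + 81) = √((-12 + 31752) + 81) = √(31740 + 81) = √31821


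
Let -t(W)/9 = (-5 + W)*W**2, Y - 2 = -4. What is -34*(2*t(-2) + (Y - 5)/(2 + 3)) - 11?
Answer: -85497/5 ≈ -17099.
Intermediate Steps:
Y = -2 (Y = 2 - 4 = -2)
t(W) = -9*W**2*(-5 + W) (t(W) = -9*(-5 + W)*W**2 = -9*W**2*(-5 + W))
-34*(2*t(-2) + (Y - 5)/(2 + 3)) - 11 = -34*(2*(9*(-2)**2*(5 - 1*(-2))) + (-2 - 5)/(2 + 3)) - 11 = -34*(2*(9*4*(5 + 2)) - 7/5) - 11 = -34*(2*(9*4*7) - 7*1/5) - 11 = -34*(2*252 - 7/5) - 11 = -34*(504 - 7/5) - 11 = -34*2513/5 - 11 = -85442/5 - 11 = -85497/5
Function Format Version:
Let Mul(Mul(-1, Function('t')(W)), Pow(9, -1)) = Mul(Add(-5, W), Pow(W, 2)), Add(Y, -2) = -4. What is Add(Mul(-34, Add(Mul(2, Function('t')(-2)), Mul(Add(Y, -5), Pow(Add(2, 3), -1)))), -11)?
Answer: Rational(-85497, 5) ≈ -17099.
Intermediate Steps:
Y = -2 (Y = Add(2, -4) = -2)
Function('t')(W) = Mul(-9, Pow(W, 2), Add(-5, W)) (Function('t')(W) = Mul(-9, Mul(Add(-5, W), Pow(W, 2))) = Mul(-9, Mul(Pow(W, 2), Add(-5, W))) = Mul(-9, Pow(W, 2), Add(-5, W)))
Add(Mul(-34, Add(Mul(2, Function('t')(-2)), Mul(Add(Y, -5), Pow(Add(2, 3), -1)))), -11) = Add(Mul(-34, Add(Mul(2, Mul(9, Pow(-2, 2), Add(5, Mul(-1, -2)))), Mul(Add(-2, -5), Pow(Add(2, 3), -1)))), -11) = Add(Mul(-34, Add(Mul(2, Mul(9, 4, Add(5, 2))), Mul(-7, Pow(5, -1)))), -11) = Add(Mul(-34, Add(Mul(2, Mul(9, 4, 7)), Mul(-7, Rational(1, 5)))), -11) = Add(Mul(-34, Add(Mul(2, 252), Rational(-7, 5))), -11) = Add(Mul(-34, Add(504, Rational(-7, 5))), -11) = Add(Mul(-34, Rational(2513, 5)), -11) = Add(Rational(-85442, 5), -11) = Rational(-85497, 5)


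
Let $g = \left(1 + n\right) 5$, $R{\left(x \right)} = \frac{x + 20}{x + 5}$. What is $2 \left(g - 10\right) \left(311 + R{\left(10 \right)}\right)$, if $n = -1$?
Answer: $-6260$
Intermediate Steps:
$R{\left(x \right)} = \frac{20 + x}{5 + x}$
$g = 0$ ($g = \left(1 - 1\right) 5 = 0 \cdot 5 = 0$)
$2 \left(g - 10\right) \left(311 + R{\left(10 \right)}\right) = 2 \left(0 - 10\right) \left(311 + \frac{20 + 10}{5 + 10}\right) = 2 \left(-10\right) \left(311 + \frac{1}{15} \cdot 30\right) = - 20 \left(311 + \frac{1}{15} \cdot 30\right) = - 20 \left(311 + 2\right) = \left(-20\right) 313 = -6260$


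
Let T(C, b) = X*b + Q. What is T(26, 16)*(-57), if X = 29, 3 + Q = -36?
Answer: -24225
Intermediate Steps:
Q = -39 (Q = -3 - 36 = -39)
T(C, b) = -39 + 29*b (T(C, b) = 29*b - 39 = -39 + 29*b)
T(26, 16)*(-57) = (-39 + 29*16)*(-57) = (-39 + 464)*(-57) = 425*(-57) = -24225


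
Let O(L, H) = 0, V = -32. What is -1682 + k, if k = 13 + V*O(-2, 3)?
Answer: -1669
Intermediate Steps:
k = 13 (k = 13 - 32*0 = 13 + 0 = 13)
-1682 + k = -1682 + 13 = -1669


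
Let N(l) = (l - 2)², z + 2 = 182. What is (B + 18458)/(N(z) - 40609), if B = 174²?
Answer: -6962/1275 ≈ -5.4604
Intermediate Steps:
B = 30276
z = 180 (z = -2 + 182 = 180)
N(l) = (-2 + l)²
(B + 18458)/(N(z) - 40609) = (30276 + 18458)/((-2 + 180)² - 40609) = 48734/(178² - 40609) = 48734/(31684 - 40609) = 48734/(-8925) = 48734*(-1/8925) = -6962/1275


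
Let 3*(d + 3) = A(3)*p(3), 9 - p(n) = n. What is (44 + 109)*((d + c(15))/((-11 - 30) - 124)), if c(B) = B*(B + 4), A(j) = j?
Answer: -14688/55 ≈ -267.05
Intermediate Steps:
p(n) = 9 - n
c(B) = B*(4 + B)
d = 3 (d = -3 + (3*(9 - 1*3))/3 = -3 + (3*(9 - 3))/3 = -3 + (3*6)/3 = -3 + (⅓)*18 = -3 + 6 = 3)
(44 + 109)*((d + c(15))/((-11 - 30) - 124)) = (44 + 109)*((3 + 15*(4 + 15))/((-11 - 30) - 124)) = 153*((3 + 15*19)/(-41 - 124)) = 153*((3 + 285)/(-165)) = 153*(288*(-1/165)) = 153*(-96/55) = -14688/55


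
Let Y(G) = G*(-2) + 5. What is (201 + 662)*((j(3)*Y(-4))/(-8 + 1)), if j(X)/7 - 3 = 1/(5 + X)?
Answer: -280475/8 ≈ -35059.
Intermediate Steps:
j(X) = 21 + 7/(5 + X)
Y(G) = 5 - 2*G (Y(G) = -2*G + 5 = 5 - 2*G)
(201 + 662)*((j(3)*Y(-4))/(-8 + 1)) = (201 + 662)*(((7*(16 + 3*3)/(5 + 3))*(5 - 2*(-4)))/(-8 + 1)) = 863*(((7*(16 + 9)/8)*(5 + 8))/(-7)) = 863*(((7*(⅛)*25)*13)*(-⅐)) = 863*(((175/8)*13)*(-⅐)) = 863*((2275/8)*(-⅐)) = 863*(-325/8) = -280475/8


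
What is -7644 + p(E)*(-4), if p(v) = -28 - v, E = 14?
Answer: -7476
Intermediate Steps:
-7644 + p(E)*(-4) = -7644 + (-28 - 1*14)*(-4) = -7644 + (-28 - 14)*(-4) = -7644 - 42*(-4) = -7644 + 168 = -7476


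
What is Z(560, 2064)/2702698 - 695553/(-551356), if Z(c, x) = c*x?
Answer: 1258574510517/745074379244 ≈ 1.6892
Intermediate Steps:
Z(560, 2064)/2702698 - 695553/(-551356) = (560*2064)/2702698 - 695553/(-551356) = 1155840*(1/2702698) - 695553*(-1/551356) = 577920/1351349 + 695553/551356 = 1258574510517/745074379244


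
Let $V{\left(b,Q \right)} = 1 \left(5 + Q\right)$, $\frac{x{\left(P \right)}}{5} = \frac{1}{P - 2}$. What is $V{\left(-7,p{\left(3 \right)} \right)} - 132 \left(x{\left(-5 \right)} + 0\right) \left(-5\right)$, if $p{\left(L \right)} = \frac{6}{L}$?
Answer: $- \frac{3251}{7} \approx -464.43$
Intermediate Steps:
$x{\left(P \right)} = \frac{5}{-2 + P}$ ($x{\left(P \right)} = \frac{5}{P - 2} = \frac{5}{-2 + P}$)
$V{\left(b,Q \right)} = 5 + Q$
$V{\left(-7,p{\left(3 \right)} \right)} - 132 \left(x{\left(-5 \right)} + 0\right) \left(-5\right) = \left(5 + \frac{6}{3}\right) - 132 \left(\frac{5}{-2 - 5} + 0\right) \left(-5\right) = \left(5 + 6 \cdot \frac{1}{3}\right) - 132 \left(\frac{5}{-7} + 0\right) \left(-5\right) = \left(5 + 2\right) - 132 \left(5 \left(- \frac{1}{7}\right) + 0\right) \left(-5\right) = 7 - 132 \left(- \frac{5}{7} + 0\right) \left(-5\right) = 7 - 132 \left(\left(- \frac{5}{7}\right) \left(-5\right)\right) = 7 - \frac{3300}{7} = - \frac{3251}{7}$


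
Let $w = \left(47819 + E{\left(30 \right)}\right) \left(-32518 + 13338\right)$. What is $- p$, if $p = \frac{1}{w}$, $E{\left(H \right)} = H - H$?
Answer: $\frac{1}{917168420} \approx 1.0903 \cdot 10^{-9}$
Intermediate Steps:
$E{\left(H \right)} = 0$
$w = -917168420$ ($w = \left(47819 + 0\right) \left(-32518 + 13338\right) = 47819 \left(-19180\right) = -917168420$)
$p = - \frac{1}{917168420}$ ($p = \frac{1}{-917168420} = - \frac{1}{917168420} \approx -1.0903 \cdot 10^{-9}$)
$- p = \left(-1\right) \left(- \frac{1}{917168420}\right) = \frac{1}{917168420}$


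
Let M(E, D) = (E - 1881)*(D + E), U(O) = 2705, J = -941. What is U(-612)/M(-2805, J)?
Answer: 2705/17553756 ≈ 0.00015410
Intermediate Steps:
M(E, D) = (-1881 + E)*(D + E)
U(-612)/M(-2805, J) = 2705/((-2805)**2 - 1881*(-941) - 1881*(-2805) - 941*(-2805)) = 2705/(7868025 + 1770021 + 5276205 + 2639505) = 2705/17553756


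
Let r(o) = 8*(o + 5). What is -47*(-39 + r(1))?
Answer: -423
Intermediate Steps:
r(o) = 40 + 8*o (r(o) = 8*(5 + o) = 40 + 8*o)
-47*(-39 + r(1)) = -47*(-39 + (40 + 8*1)) = -47*(-39 + (40 + 8)) = -47*(-39 + 48) = -47*9 = -423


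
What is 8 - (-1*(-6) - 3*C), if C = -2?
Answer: -4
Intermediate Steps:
8 - (-1*(-6) - 3*C) = 8 - (-1*(-6) - 3*(-2)) = 8 - (6 + 6) = 8 - 1*12 = 8 - 12 = -4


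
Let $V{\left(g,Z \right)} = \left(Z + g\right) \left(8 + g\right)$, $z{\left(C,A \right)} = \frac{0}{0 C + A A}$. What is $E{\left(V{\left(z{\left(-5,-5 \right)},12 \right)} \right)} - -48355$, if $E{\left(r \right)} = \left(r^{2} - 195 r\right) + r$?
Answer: $38947$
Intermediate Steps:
$z{\left(C,A \right)} = 0$ ($z{\left(C,A \right)} = \frac{0}{0 + A^{2}} = \frac{0}{A^{2}} = 0$)
$V{\left(g,Z \right)} = \left(8 + g\right) \left(Z + g\right)$
$E{\left(r \right)} = r^{2} - 194 r$
$E{\left(V{\left(z{\left(-5,-5 \right)},12 \right)} \right)} - -48355 = \left(0^{2} + 8 \cdot 12 + 8 \cdot 0 + 12 \cdot 0\right) \left(-194 + \left(0^{2} + 8 \cdot 12 + 8 \cdot 0 + 12 \cdot 0\right)\right) - -48355 = \left(0 + 96 + 0 + 0\right) \left(-194 + \left(0 + 96 + 0 + 0\right)\right) + 48355 = 96 \left(-194 + 96\right) + 48355 = 96 \left(-98\right) + 48355 = -9408 + 48355 = 38947$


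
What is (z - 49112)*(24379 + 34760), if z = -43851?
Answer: -5497738857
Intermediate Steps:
(z - 49112)*(24379 + 34760) = (-43851 - 49112)*(24379 + 34760) = -92963*59139 = -5497738857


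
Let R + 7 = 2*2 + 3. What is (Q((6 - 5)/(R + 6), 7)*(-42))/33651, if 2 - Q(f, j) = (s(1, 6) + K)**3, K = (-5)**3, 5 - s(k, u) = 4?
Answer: -8897588/3739 ≈ -2379.7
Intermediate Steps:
R = 0 (R = -7 + (2*2 + 3) = -7 + (4 + 3) = -7 + 7 = 0)
s(k, u) = 1 (s(k, u) = 5 - 1*4 = 5 - 4 = 1)
K = -125
Q(f, j) = 1906626 (Q(f, j) = 2 - (1 - 125)**3 = 2 - 1*(-124)**3 = 2 - 1*(-1906624) = 2 + 1906624 = 1906626)
(Q((6 - 5)/(R + 6), 7)*(-42))/33651 = (1906626*(-42))/33651 = -80078292*1/33651 = -8897588/3739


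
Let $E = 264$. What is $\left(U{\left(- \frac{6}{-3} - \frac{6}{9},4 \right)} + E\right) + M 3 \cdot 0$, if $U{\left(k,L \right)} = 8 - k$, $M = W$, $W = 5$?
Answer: $\frac{812}{3} \approx 270.67$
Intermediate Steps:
$M = 5$
$\left(U{\left(- \frac{6}{-3} - \frac{6}{9},4 \right)} + E\right) + M 3 \cdot 0 = \left(\left(8 - \left(- \frac{6}{-3} - \frac{6}{9}\right)\right) + 264\right) + 5 \cdot 3 \cdot 0 = \left(\left(8 - \left(\left(-6\right) \left(- \frac{1}{3}\right) - \frac{2}{3}\right)\right) + 264\right) + 15 \cdot 0 = \left(\left(8 - \left(2 - \frac{2}{3}\right)\right) + 264\right) + 0 = \left(\left(8 - \frac{4}{3}\right) + 264\right) + 0 = \left(\frac{20}{3} + 264\right) + 0 = \frac{812}{3} + 0 = \frac{812}{3}$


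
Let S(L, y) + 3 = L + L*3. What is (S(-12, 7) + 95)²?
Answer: 1936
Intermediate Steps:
S(L, y) = -3 + 4*L (S(L, y) = -3 + (L + L*3) = -3 + (L + 3*L) = -3 + 4*L)
(S(-12, 7) + 95)² = ((-3 + 4*(-12)) + 95)² = ((-3 - 48) + 95)² = (-51 + 95)² = 44² = 1936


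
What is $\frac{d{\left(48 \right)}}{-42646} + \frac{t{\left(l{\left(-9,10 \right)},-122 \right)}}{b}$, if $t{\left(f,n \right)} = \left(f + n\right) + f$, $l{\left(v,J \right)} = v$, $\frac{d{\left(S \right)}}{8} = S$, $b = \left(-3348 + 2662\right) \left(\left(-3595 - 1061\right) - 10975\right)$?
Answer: $- \frac{147269678}{16331690837} \approx -0.0090174$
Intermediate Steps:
$b = 10722866$ ($b = - 686 \left(\left(-3595 - 1061\right) - 10975\right) = - 686 \left(-4656 - 10975\right) = \left(-686\right) \left(-15631\right) = 10722866$)
$d{\left(S \right)} = 8 S$
$t{\left(f,n \right)} = n + 2 f$
$\frac{d{\left(48 \right)}}{-42646} + \frac{t{\left(l{\left(-9,10 \right)},-122 \right)}}{b} = \frac{8 \cdot 48}{-42646} + \frac{-122 + 2 \left(-9\right)}{10722866} = 384 \left(- \frac{1}{42646}\right) + \left(-122 - 18\right) \frac{1}{10722866} = - \frac{192}{21323} - \frac{10}{765919} = - \frac{147269678}{16331690837}$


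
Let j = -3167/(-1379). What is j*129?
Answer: 408543/1379 ≈ 296.26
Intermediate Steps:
j = 3167/1379 (j = -3167*(-1/1379) = 3167/1379 ≈ 2.2966)
j*129 = (3167/1379)*129 = 408543/1379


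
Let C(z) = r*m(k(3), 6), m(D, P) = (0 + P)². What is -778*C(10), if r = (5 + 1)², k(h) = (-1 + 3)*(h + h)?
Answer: -1008288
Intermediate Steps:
k(h) = 4*h (k(h) = 2*(2*h) = 4*h)
m(D, P) = P²
r = 36 (r = 6² = 36)
C(z) = 1296 (C(z) = 36*6² = 36*36 = 1296)
-778*C(10) = -778*1296 = -1008288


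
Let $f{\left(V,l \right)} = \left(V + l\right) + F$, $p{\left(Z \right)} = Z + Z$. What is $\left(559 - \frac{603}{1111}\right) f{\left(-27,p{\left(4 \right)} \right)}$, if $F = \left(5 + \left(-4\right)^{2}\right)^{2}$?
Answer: $\frac{261828212}{1111} \approx 2.3567 \cdot 10^{5}$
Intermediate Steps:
$F = 441$ ($F = \left(5 + 16\right)^{2} = 21^{2} = 441$)
$p{\left(Z \right)} = 2 Z$
$f{\left(V,l \right)} = 441 + V + l$ ($f{\left(V,l \right)} = \left(V + l\right) + 441 = 441 + V + l$)
$\left(559 - \frac{603}{1111}\right) f{\left(-27,p{\left(4 \right)} \right)} = \left(559 - \frac{603}{1111}\right) \left(441 - 27 + 2 \cdot 4\right) = \left(559 - \frac{603}{1111}\right) \left(441 - 27 + 8\right) = \left(559 - \frac{603}{1111}\right) 422 = \frac{620446}{1111} \cdot 422 = \frac{261828212}{1111}$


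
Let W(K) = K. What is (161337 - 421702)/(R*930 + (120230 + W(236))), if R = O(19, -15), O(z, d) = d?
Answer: -260365/106516 ≈ -2.4444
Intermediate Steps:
R = -15
(161337 - 421702)/(R*930 + (120230 + W(236))) = (161337 - 421702)/(-15*930 + (120230 + 236)) = -260365/(-13950 + 120466) = -260365/106516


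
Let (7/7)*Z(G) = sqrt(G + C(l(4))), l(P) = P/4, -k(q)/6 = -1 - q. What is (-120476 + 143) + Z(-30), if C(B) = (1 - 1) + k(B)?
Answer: -120333 + 3*I*sqrt(2) ≈ -1.2033e+5 + 4.2426*I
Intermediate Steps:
k(q) = 6 + 6*q (k(q) = -6*(-1 - q) = 6 + 6*q)
l(P) = P/4 (l(P) = P*(1/4) = P/4)
C(B) = 6 + 6*B (C(B) = (1 - 1) + (6 + 6*B) = 0 + (6 + 6*B) = 6 + 6*B)
Z(G) = sqrt(12 + G) (Z(G) = sqrt(G + (6 + 6*((1/4)*4))) = sqrt(G + (6 + 6*1)) = sqrt(G + (6 + 6)) = sqrt(G + 12) = sqrt(12 + G))
(-120476 + 143) + Z(-30) = (-120476 + 143) + sqrt(12 - 30) = -120333 + sqrt(-18) = -120333 + 3*I*sqrt(2)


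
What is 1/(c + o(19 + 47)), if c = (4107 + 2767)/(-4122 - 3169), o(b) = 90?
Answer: 7291/649316 ≈ 0.011229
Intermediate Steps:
c = -6874/7291 (c = 6874/(-7291) = 6874*(-1/7291) = -6874/7291 ≈ -0.94281)
1/(c + o(19 + 47)) = 1/(-6874/7291 + 90) = 1/(649316/7291) = 7291/649316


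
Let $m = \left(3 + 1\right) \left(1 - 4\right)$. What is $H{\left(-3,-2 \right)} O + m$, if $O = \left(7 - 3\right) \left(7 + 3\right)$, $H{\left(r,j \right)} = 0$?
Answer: $-12$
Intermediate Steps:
$O = 40$ ($O = 4 \cdot 10 = 40$)
$m = -12$ ($m = 4 \left(-3\right) = -12$)
$H{\left(-3,-2 \right)} O + m = 0 \cdot 40 - 12 = 0 - 12 = -12$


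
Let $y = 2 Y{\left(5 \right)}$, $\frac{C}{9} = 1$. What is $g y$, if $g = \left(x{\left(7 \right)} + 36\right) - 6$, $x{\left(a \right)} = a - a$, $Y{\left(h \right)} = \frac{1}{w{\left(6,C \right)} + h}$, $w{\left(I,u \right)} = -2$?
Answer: $20$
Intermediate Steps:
$C = 9$ ($C = 9 \cdot 1 = 9$)
$Y{\left(h \right)} = \frac{1}{-2 + h}$
$x{\left(a \right)} = 0$
$y = \frac{2}{3}$ ($y = \frac{2}{-2 + 5} = \frac{2}{3} \approx 0.66667$)
$g = 30$ ($g = \left(0 + 36\right) - 6 = 36 - 6 = 30$)
$g y = 30 \cdot \frac{2}{3} = 20$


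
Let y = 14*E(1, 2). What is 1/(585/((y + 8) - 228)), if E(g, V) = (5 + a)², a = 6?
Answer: 1474/585 ≈ 2.5197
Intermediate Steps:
E(g, V) = 121 (E(g, V) = (5 + 6)² = 11² = 121)
y = 1694 (y = 14*121 = 1694)
1/(585/((y + 8) - 228)) = 1/(585/((1694 + 8) - 228)) = 1/(585/(1702 - 228)) = 1/(585/1474) = 1474/585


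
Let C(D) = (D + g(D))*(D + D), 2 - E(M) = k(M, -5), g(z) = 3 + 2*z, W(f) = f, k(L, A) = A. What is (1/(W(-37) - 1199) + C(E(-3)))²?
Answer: 172469937025/1527696 ≈ 1.1290e+5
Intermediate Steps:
E(M) = 7 (E(M) = 2 - 1*(-5) = 2 + 5 = 7)
C(D) = 2*D*(3 + 3*D) (C(D) = (D + (3 + 2*D))*(D + D) = (3 + 3*D)*(2*D) = 2*D*(3 + 3*D))
(1/(W(-37) - 1199) + C(E(-3)))² = (1/(-37 - 1199) + 6*7*(1 + 7))² = (1/(-1236) + 6*7*8)² = (-1/1236 + 336)² = (415295/1236)² = 172469937025/1527696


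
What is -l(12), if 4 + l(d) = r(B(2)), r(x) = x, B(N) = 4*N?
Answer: -4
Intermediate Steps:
l(d) = 4 (l(d) = -4 + 4*2 = -4 + 8 = 4)
-l(12) = -1*4 = -4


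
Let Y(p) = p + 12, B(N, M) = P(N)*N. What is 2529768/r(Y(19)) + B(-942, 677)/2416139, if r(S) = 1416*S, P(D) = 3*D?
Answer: 259546929841/4419118231 ≈ 58.733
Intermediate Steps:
B(N, M) = 3*N**2 (B(N, M) = (3*N)*N = 3*N**2)
Y(p) = 12 + p
2529768/r(Y(19)) + B(-942, 677)/2416139 = 2529768/((1416*(12 + 19))) + (3*(-942)**2)/2416139 = 2529768/((1416*31)) + (3*887364)*(1/2416139) = 2529768/43896 + 2662092*(1/2416139) = 2529768*(1/43896) + 2662092/2416139 = 105407/1829 + 2662092/2416139 = 259546929841/4419118231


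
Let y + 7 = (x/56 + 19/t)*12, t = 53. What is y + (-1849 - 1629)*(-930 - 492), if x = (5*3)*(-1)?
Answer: 3669716885/742 ≈ 4.9457e+6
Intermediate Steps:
x = -15 (x = 15*(-1) = -15)
y = -4387/742 (y = -7 + (-15/56 + 19/53)*12 = -7 + (269/2968)*12 = -7 + 807/742 = -4387/742 ≈ -5.9124)
y + (-1849 - 1629)*(-930 - 492) = -4387/742 + (-1849 - 1629)*(-930 - 492) = -4387/742 - 3478*(-1422) = -4387/742 + 4945716 = 3669716885/742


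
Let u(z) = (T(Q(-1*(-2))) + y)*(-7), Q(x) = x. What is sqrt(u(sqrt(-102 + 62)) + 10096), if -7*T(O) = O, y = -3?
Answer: sqrt(10119) ≈ 100.59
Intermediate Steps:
T(O) = -O/7
u(z) = 23 (u(z) = (-(-1)*(-2)/7 - 3)*(-7) = (-1/7*2 - 3)*(-7) = (-2/7 - 3)*(-7) = -23/7*(-7) = 23)
sqrt(u(sqrt(-102 + 62)) + 10096) = sqrt(23 + 10096) = sqrt(10119)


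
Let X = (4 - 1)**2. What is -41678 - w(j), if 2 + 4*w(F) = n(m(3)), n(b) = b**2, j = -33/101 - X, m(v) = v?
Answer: -166719/4 ≈ -41680.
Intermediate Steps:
X = 9 (X = 3**2 = 9)
j = -942/101 (j = -33/101 - 1*9 = -33*1/101 - 9 = -33/101 - 9 = -942/101 ≈ -9.3267)
w(F) = 7/4 (w(F) = -1/2 + (1/4)*3**2 = -1/2 + (1/4)*9 = -1/2 + 9/4 = 7/4)
-41678 - w(j) = -41678 - 1*7/4 = -41678 - 7/4 = -166719/4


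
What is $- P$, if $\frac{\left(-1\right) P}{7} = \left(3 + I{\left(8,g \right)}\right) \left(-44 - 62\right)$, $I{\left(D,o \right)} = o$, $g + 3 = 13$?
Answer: $-9646$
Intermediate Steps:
$g = 10$ ($g = -3 + 13 = 10$)
$P = 9646$ ($P = - 7 \left(3 + 10\right) \left(-44 - 62\right) = - 7 \cdot 13 \left(-106\right) = \left(-7\right) \left(-1378\right) = 9646$)
$- P = \left(-1\right) 9646 = -9646$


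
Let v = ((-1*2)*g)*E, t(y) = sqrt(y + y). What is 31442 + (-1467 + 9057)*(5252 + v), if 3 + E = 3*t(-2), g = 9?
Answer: 40303982 - 819720*I ≈ 4.0304e+7 - 8.1972e+5*I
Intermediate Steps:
t(y) = sqrt(2)*sqrt(y) (t(y) = sqrt(2*y) = sqrt(2)*sqrt(y))
E = -3 + 6*I (E = -3 + 3*(sqrt(2)*sqrt(-2)) = -3 + 3*(sqrt(2)*(I*sqrt(2))) = -3 + 3*(2*I) = -3 + 6*I ≈ -3.0 + 6.0*I)
v = 54 - 108*I (v = (-1*2*9)*(-3 + 6*I) = (-2*9)*(-3 + 6*I) = -18*(-3 + 6*I) = 54 - 108*I ≈ 54.0 - 108.0*I)
31442 + (-1467 + 9057)*(5252 + v) = 31442 + (-1467 + 9057)*(5252 + (54 - 108*I)) = 31442 + 7590*(5306 - 108*I) = 31442 + (40272540 - 819720*I) = 40303982 - 819720*I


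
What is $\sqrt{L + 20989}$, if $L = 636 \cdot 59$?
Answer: $\sqrt{58513} \approx 241.89$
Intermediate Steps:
$L = 37524$
$\sqrt{L + 20989} = \sqrt{37524 + 20989} = \sqrt{58513}$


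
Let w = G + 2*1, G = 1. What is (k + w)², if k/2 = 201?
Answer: 164025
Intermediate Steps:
k = 402 (k = 2*201 = 402)
w = 3 (w = 1 + 2*1 = 1 + 2 = 3)
(k + w)² = (402 + 3)² = 405² = 164025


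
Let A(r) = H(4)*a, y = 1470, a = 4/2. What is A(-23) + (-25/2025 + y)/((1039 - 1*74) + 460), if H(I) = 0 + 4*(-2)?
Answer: -1727731/115425 ≈ -14.968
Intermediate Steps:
a = 2 (a = 4*(½) = 2)
H(I) = -8 (H(I) = 0 - 8 = -8)
A(r) = -16 (A(r) = -8*2 = -16)
A(-23) + (-25/2025 + y)/((1039 - 1*74) + 460) = -16 + (-25/2025 + 1470)/((1039 - 1*74) + 460) = -16 + (-25*1/2025 + 1470)/((1039 - 74) + 460) = -16 + (-1/81 + 1470)/(965 + 460) = -16 + (119069/81)/1425 = -16 + (119069/81)*(1/1425) = -16 + 119069/115425 = -1727731/115425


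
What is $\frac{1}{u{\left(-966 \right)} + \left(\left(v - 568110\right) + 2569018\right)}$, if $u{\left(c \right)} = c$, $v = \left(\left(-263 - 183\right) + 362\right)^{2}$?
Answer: $\frac{1}{2006998} \approx 4.9826 \cdot 10^{-7}$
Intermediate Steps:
$v = 7056$ ($v = \left(-446 + 362\right)^{2} = \left(-84\right)^{2} = 7056$)
$\frac{1}{u{\left(-966 \right)} + \left(\left(v - 568110\right) + 2569018\right)} = \frac{1}{-966 + \left(\left(7056 - 568110\right) + 2569018\right)} = \frac{1}{-966 + \left(-561054 + 2569018\right)} = \frac{1}{-966 + 2007964} = \frac{1}{2006998}$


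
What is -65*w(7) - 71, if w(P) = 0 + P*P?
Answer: -3256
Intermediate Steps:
w(P) = P**2 (w(P) = 0 + P**2 = P**2)
-65*w(7) - 71 = -65*7**2 - 71 = -65*49 - 71 = -3185 - 71 = -3256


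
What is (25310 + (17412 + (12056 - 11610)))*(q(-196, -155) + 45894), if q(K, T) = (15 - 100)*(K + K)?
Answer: 3419509952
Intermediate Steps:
q(K, T) = -170*K
(25310 + (17412 + (12056 - 11610)))*(q(-196, -155) + 45894) = (25310 + (17412 + (12056 - 11610)))*(-170*(-196) + 45894) = (25310 + (17412 + 446))*(33320 + 45894) = (25310 + 17858)*79214 = 43168*79214 = 3419509952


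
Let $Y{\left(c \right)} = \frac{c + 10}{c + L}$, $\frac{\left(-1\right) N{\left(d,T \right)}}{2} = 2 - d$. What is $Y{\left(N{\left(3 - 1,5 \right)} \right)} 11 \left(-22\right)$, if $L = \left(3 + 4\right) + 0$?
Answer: $- \frac{2420}{7} \approx -345.71$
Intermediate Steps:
$N{\left(d,T \right)} = -4 + 2 d$ ($N{\left(d,T \right)} = - 2 \left(2 - d\right) = -4 + 2 d$)
$L = 7$ ($L = 7 + 0 = 7$)
$Y{\left(c \right)} = \frac{10 + c}{7 + c}$ ($Y{\left(c \right)} = \frac{c + 10}{c + 7} = \frac{10 + c}{7 + c}$)
$Y{\left(N{\left(3 - 1,5 \right)} \right)} 11 \left(-22\right) = \frac{10 - \left(4 - 2 \left(3 - 1\right)\right)}{7 - \left(4 - 2 \left(3 - 1\right)\right)} 11 \left(-22\right) = \frac{10 + \left(-4 + 2 \cdot 2\right)}{7 + \left(-4 + 2 \cdot 2\right)} 11 \left(-22\right) = \frac{10 + \left(-4 + 4\right)}{7 + \left(-4 + 4\right)} 11 \left(-22\right) = \frac{10 + 0}{7 + 0} \cdot 11 \left(-22\right) = \frac{1}{7} \cdot 10 \cdot 11 \left(-22\right) = \frac{10}{7} \cdot 11 \left(-22\right) = \frac{110}{7} \left(-22\right) = - \frac{2420}{7}$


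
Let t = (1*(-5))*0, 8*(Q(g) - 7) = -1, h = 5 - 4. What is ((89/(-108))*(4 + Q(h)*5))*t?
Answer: 0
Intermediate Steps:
h = 1
Q(g) = 55/8 (Q(g) = 7 + (⅛)*(-1) = 7 - ⅛ = 55/8)
t = 0 (t = -5*0 = 0)
((89/(-108))*(4 + Q(h)*5))*t = ((89/(-108))*(4 + (55/8)*5))*0 = ((89*(-1/108))*(4 + 275/8))*0 = -89/108*307/8*0 = -27323/864*0 = 0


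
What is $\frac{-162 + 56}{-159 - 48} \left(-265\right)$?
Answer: $- \frac{28090}{207} \approx -135.7$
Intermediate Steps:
$\frac{-162 + 56}{-159 - 48} \left(-265\right) = - \frac{106}{-207} \left(-265\right) = \left(-106\right) \left(- \frac{1}{207}\right) \left(-265\right) = \frac{106}{207} \left(-265\right) = - \frac{28090}{207}$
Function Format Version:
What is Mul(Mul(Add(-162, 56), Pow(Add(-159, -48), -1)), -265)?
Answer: Rational(-28090, 207) ≈ -135.70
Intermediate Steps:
Mul(Mul(Add(-162, 56), Pow(Add(-159, -48), -1)), -265) = Mul(Mul(-106, Pow(-207, -1)), -265) = Mul(Mul(-106, Rational(-1, 207)), -265) = Mul(Rational(106, 207), -265) = Rational(-28090, 207)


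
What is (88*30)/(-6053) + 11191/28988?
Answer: -8789197/175464364 ≈ -0.050091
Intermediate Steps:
(88*30)/(-6053) + 11191/28988 = 2640*(-1/6053) + 11191*(1/28988) = -2640/6053 + 11191/28988 = -8789197/175464364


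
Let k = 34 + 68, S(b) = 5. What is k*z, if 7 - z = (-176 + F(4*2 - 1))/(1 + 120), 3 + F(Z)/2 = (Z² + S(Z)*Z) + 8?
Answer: 86190/121 ≈ 712.31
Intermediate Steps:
k = 102
F(Z) = 10 + 2*Z² + 10*Z (F(Z) = -6 + 2*((Z² + 5*Z) + 8) = -6 + 2*(8 + Z² + 5*Z) = -6 + (16 + 2*Z² + 10*Z) = 10 + 2*Z² + 10*Z)
z = 845/121 (z = 7 - (-176 + (10 + 2*(4*2 - 1)² + 10*(4*2 - 1)))/(1 + 120) = 7 - (-176 + (10 + 2*(8 - 1)² + 10*(8 - 1)))/121 = 7 - (-176 + (10 + 2*7² + 10*7))/121 = 7 - (-176 + (10 + 2*49 + 70))/121 = 7 - (-176 + (10 + 98 + 70))/121 = 7 - (-176 + 178)/121 = 7 - 2/121 = 845/121 ≈ 6.9835)
k*z = 102*(845/121) = 86190/121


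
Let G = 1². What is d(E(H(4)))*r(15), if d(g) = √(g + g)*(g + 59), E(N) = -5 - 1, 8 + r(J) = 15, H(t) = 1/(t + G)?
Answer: 742*I*√3 ≈ 1285.2*I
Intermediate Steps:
G = 1
H(t) = 1/(1 + t) (H(t) = 1/(t + 1) = 1/(1 + t))
r(J) = 7 (r(J) = -8 + 15 = 7)
E(N) = -6
d(g) = √2*√g*(59 + g) (d(g) = √(2*g)*(59 + g) = (√2*√g)*(59 + g) = √2*√g*(59 + g))
d(E(H(4)))*r(15) = (√2*√(-6)*(59 - 6))*7 = (√2*(I*√6)*53)*7 = (106*I*√3)*7 = 742*I*√3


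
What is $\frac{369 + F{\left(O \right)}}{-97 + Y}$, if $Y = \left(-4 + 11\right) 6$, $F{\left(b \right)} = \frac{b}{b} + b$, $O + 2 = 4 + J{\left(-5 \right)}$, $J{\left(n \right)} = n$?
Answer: $- \frac{367}{55} \approx -6.6727$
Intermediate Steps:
$O = -3$ ($O = -2 + \left(4 - 5\right) = -2 - 1 = -3$)
$F{\left(b \right)} = 1 + b$
$Y = 42$ ($Y = 7 \cdot 6 = 42$)
$\frac{369 + F{\left(O \right)}}{-97 + Y} = \frac{369 + \left(1 - 3\right)}{-97 + 42} = \frac{369 - 2}{-55} = 367 \left(- \frac{1}{55}\right) = - \frac{367}{55}$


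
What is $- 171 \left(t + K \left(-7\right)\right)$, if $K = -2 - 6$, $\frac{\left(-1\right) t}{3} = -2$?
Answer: $-10602$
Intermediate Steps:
$t = 6$ ($t = \left(-3\right) \left(-2\right) = 6$)
$K = -8$ ($K = -2 - 6 = -8$)
$- 171 \left(t + K \left(-7\right)\right) = - 171 \left(6 - -56\right) = - 171 \left(6 + 56\right) = \left(-171\right) 62 = -10602$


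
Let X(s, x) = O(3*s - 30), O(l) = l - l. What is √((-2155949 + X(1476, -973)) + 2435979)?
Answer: √280030 ≈ 529.18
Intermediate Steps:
O(l) = 0
X(s, x) = 0
√((-2155949 + X(1476, -973)) + 2435979) = √((-2155949 + 0) + 2435979) = √(-2155949 + 2435979) = √280030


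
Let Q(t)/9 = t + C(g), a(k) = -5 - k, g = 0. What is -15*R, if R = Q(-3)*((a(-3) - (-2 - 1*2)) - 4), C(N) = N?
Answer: -810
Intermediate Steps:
Q(t) = 9*t (Q(t) = 9*(t + 0) = 9*t)
R = 54 (R = (9*(-3))*(((-5 - 1*(-3)) - (-2 - 1*2)) - 4) = -27*(((-5 + 3) - (-2 - 2)) - 4) = -27*((-2 - 1*(-4)) - 4) = -27*((-2 + 4) - 4) = -27*(2 - 4) = -27*(-2) = 54)
-15*R = -15*54 = -810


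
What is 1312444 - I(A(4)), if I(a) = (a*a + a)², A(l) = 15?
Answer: 1254844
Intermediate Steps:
I(a) = (a + a²)² (I(a) = (a² + a)² = (a + a²)²)
1312444 - I(A(4)) = 1312444 - 15²*(1 + 15)² = 1312444 - 225*16² = 1312444 - 225*256 = 1312444 - 1*57600 = 1312444 - 57600 = 1254844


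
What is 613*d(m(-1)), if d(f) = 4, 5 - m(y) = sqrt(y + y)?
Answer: 2452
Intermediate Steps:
m(y) = 5 - sqrt(2)*sqrt(y) (m(y) = 5 - sqrt(y + y) = 5 - sqrt(2*y) = 5 - sqrt(2)*sqrt(y))
613*d(m(-1)) = 613*4 = 2452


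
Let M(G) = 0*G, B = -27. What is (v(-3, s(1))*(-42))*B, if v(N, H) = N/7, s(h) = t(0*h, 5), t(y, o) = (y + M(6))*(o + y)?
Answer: -486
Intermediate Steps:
M(G) = 0
t(y, o) = y*(o + y) (t(y, o) = (y + 0)*(o + y) = y*(o + y))
s(h) = 0 (s(h) = (0*h)*(5 + 0*h) = 0*(5 + 0) = 0*5 = 0)
v(N, H) = N/7 (v(N, H) = N*(1/7) = N/7)
(v(-3, s(1))*(-42))*B = (((1/7)*(-3))*(-42))*(-27) = -3/7*(-42)*(-27) = 18*(-27) = -486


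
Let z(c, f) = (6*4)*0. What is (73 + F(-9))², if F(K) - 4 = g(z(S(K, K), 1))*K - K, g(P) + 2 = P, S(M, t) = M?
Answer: 10816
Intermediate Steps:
z(c, f) = 0 (z(c, f) = 24*0 = 0)
g(P) = -2 + P
F(K) = 4 - 3*K (F(K) = 4 + ((-2 + 0)*K - K) = 4 + (-2*K - K) = 4 - 3*K)
(73 + F(-9))² = (73 + (4 - 3*(-9)))² = (73 + (4 + 27))² = (73 + 31)² = 104² = 10816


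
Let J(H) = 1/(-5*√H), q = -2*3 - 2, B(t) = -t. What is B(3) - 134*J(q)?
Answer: -3 - 67*I*√2/10 ≈ -3.0 - 9.4752*I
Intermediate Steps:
q = -8 (q = -6 - 2 = -8)
J(H) = -1/(5*√H)
B(3) - 134*J(q) = -1*3 - (-134)/(5*√(-8)) = -3 - (-134)*(-I*√2/4)/5 = -3 - 67*I*√2/10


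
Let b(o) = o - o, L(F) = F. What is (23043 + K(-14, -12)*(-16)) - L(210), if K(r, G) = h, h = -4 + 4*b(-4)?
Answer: 22897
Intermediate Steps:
b(o) = 0
h = -4 (h = -4 + 4*0 = -4 + 0 = -4)
K(r, G) = -4
(23043 + K(-14, -12)*(-16)) - L(210) = (23043 - 4*(-16)) - 1*210 = (23043 + 64) - 210 = 23107 - 210 = 22897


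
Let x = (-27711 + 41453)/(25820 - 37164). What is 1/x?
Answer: -5672/6871 ≈ -0.82550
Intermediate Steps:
x = -6871/5672 (x = 13742/(-11344) = 13742*(-1/11344) = -6871/5672 ≈ -1.2114)
1/x = 1/(-6871/5672) = -5672/6871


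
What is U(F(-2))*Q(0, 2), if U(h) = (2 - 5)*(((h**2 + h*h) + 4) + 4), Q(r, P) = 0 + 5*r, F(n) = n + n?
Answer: 0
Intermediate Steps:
F(n) = 2*n
Q(r, P) = 5*r
U(h) = -24 - 6*h**2 (U(h) = -3*(((h**2 + h**2) + 4) + 4) = -3*((2*h**2 + 4) + 4) = -3*((4 + 2*h**2) + 4) = -3*(8 + 2*h**2) = -24 - 6*h**2)
U(F(-2))*Q(0, 2) = (-24 - 6*(2*(-2))**2)*(5*0) = (-24 - 6*(-4)**2)*0 = (-24 - 6*16)*0 = (-24 - 96)*0 = -120*0 = 0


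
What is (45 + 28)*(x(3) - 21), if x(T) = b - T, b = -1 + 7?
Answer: -1314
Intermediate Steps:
b = 6
x(T) = 6 - T
(45 + 28)*(x(3) - 21) = (45 + 28)*((6 - 1*3) - 21) = 73*((6 - 3) - 21) = 73*(3 - 21) = 73*(-18) = -1314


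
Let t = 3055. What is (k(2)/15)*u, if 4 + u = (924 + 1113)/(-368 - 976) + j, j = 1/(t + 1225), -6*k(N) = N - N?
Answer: 0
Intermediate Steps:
k(N) = 0 (k(N) = -(N - N)/6 = -⅙*0 = 0)
j = 1/4280 (j = 1/(3055 + 1225) = 1/4280 ≈ 0.00023364)
u = -188847/34240 (u = -4 + ((924 + 1113)/(-368 - 976) + 1/4280) = -4 + (2037/(-1344) + 1/4280) = -4 + (2037*(-1/1344) + 1/4280) = -4 + (-97/64 + 1/4280) = -4 - 51887/34240 = -188847/34240 ≈ -5.5154)
(k(2)/15)*u = (0/15)*(-188847/34240) = (0*(1/15))*(-188847/34240) = 0*(-188847/34240) = 0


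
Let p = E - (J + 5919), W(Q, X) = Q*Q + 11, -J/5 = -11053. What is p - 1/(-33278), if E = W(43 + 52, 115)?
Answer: -1735381143/33278 ≈ -52148.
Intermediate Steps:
J = 55265 (J = -5*(-11053) = 55265)
W(Q, X) = 11 + Q² (W(Q, X) = Q² + 11 = 11 + Q²)
E = 9036 (E = 11 + (43 + 52)² = 11 + 95² = 11 + 9025 = 9036)
p = -52148 (p = 9036 - (55265 + 5919) = 9036 - 1*61184 = 9036 - 61184 = -52148)
p - 1/(-33278) = -52148 - 1/(-33278) = -52148 - 1*(-1/33278) = -52148 + 1/33278 = -1735381143/33278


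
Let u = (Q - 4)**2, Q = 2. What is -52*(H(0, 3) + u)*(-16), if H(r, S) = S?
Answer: 5824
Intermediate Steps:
u = 4 (u = (2 - 4)**2 = (-2)**2 = 4)
-52*(H(0, 3) + u)*(-16) = -52*(3 + 4)*(-16) = -364*(-16) = -52*(-112) = 5824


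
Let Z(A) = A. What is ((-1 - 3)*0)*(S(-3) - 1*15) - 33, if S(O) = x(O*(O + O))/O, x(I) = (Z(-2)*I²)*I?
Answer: -33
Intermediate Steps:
x(I) = -2*I³ (x(I) = (-2*I²)*I = -2*I³)
S(O) = -16*O⁵ (S(O) = (-2*O³*(O + O)³)/O = (-2*8*O⁶)/O = (-16*O⁶)/O = -16*O⁵)
((-1 - 3)*0)*(S(-3) - 1*15) - 33 = ((-1 - 3)*0)*(-16*(-3)⁵ - 1*15) - 33 = (-4*0)*(-16*(-243) - 15) - 33 = 0*(3888 - 15) - 33 = 0*3873 - 33 = 0 - 33 = -33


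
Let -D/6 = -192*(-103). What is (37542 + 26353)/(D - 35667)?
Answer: -4915/11871 ≈ -0.41403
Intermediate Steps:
D = -118656 (D = -(-1152)*(-103) = -6*19776 = -118656)
(37542 + 26353)/(D - 35667) = (37542 + 26353)/(-118656 - 35667) = 63895/(-154323) = 63895*(-1/154323) = -4915/11871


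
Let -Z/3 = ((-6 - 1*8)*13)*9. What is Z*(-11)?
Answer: -54054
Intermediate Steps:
Z = 4914 (Z = -3*(-6 - 1*8)*13*9 = -3*(-6 - 8)*13*9 = -3*(-14*13)*9 = -(-546)*9 = -3*(-1638) = 4914)
Z*(-11) = 4914*(-11) = -54054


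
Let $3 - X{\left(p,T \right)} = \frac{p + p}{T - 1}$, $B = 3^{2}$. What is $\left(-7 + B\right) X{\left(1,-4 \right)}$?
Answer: $\frac{34}{5} \approx 6.8$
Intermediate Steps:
$B = 9$
$X{\left(p,T \right)} = 3 - \frac{2 p}{-1 + T}$ ($X{\left(p,T \right)} = 3 - \frac{p + p}{T - 1} = 3 - \frac{2 p}{-1 + T}$)
$\left(-7 + B\right) X{\left(1,-4 \right)} = \left(-7 + 9\right) \frac{-3 - 2 + 3 \left(-4\right)}{-1 - 4} = 2 \frac{-3 - 2 - 12}{-5} = 2 \left(\left(- \frac{1}{5}\right) \left(-17\right)\right) = 2 \cdot \frac{17}{5} = \frac{34}{5}$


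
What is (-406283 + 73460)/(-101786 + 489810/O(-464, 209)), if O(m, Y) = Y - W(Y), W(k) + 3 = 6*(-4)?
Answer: 39273114/11765843 ≈ 3.3379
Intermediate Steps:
W(k) = -27 (W(k) = -3 + 6*(-4) = -3 - 24 = -27)
O(m, Y) = 27 + Y (O(m, Y) = Y - 1*(-27) = Y + 27 = 27 + Y)
(-406283 + 73460)/(-101786 + 489810/O(-464, 209)) = (-406283 + 73460)/(-101786 + 489810/(27 + 209)) = -332823/(-101786 + 489810/236) = -332823/(-101786 + 489810*(1/236)) = -332823/(-101786 + 244905/118) = -332823/(-11765843/118) = -332823*(-118/11765843) = 39273114/11765843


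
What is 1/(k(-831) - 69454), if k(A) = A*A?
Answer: 1/621107 ≈ 1.6100e-6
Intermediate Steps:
k(A) = A**2
1/(k(-831) - 69454) = 1/((-831)**2 - 69454) = 1/(690561 - 69454) = 1/621107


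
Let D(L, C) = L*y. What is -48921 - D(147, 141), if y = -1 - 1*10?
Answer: -47304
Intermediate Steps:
y = -11 (y = -1 - 10 = -11)
D(L, C) = -11*L (D(L, C) = L*(-11) = -11*L)
-48921 - D(147, 141) = -48921 - (-11)*147 = -48921 - 1*(-1617) = -48921 + 1617 = -47304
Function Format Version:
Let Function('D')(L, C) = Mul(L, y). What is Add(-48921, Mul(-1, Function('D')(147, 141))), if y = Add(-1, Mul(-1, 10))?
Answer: -47304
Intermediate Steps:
y = -11 (y = Add(-1, -10) = -11)
Function('D')(L, C) = Mul(-11, L) (Function('D')(L, C) = Mul(L, -11) = Mul(-11, L))
Add(-48921, Mul(-1, Function('D')(147, 141))) = Add(-48921, Mul(-1, Mul(-11, 147))) = Add(-48921, Mul(-1, -1617)) = Add(-48921, 1617) = -47304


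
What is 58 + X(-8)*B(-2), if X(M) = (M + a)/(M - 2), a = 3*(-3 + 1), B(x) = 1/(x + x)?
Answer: 1153/20 ≈ 57.650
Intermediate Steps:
B(x) = 1/(2*x)
a = -6 (a = 3*(-2) = -6)
X(M) = (-6 + M)/(-2 + M) (X(M) = (M - 6)/(M - 2) = (-6 + M)/(-2 + M))
58 + X(-8)*B(-2) = 58 + ((-6 - 8)/(-2 - 8))*((½)/(-2)) = 58 + (-14/(-10))*((½)*(-½)) = 58 - ⅒*(-14)*(-¼) = 58 + (7/5)*(-¼) = 58 - 7/20 = 1153/20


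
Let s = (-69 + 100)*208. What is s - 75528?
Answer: -69080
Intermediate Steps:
s = 6448 (s = 31*208 = 6448)
s - 75528 = 6448 - 75528 = -69080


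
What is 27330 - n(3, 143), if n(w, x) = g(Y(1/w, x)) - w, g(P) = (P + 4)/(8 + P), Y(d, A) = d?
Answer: 683312/25 ≈ 27332.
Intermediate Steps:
g(P) = (4 + P)/(8 + P)
n(w, x) = -w + (4 + 1/w)/(8 + 1/w) (n(w, x) = (4 + 1/w)/(8 + 1/w) - w = -w + (4 + 1/w)/(8 + 1/w))
27330 - n(3, 143) = 27330 - (1 - 8*3² + 3*3)/(1 + 8*3) = 27330 - (1 - 8*9 + 9)/(1 + 24) = 27330 - (1 - 72 + 9)/25 = 27330 - (-62)/25 = 27330 - 1*(-62/25) = 27330 + 62/25 = 683312/25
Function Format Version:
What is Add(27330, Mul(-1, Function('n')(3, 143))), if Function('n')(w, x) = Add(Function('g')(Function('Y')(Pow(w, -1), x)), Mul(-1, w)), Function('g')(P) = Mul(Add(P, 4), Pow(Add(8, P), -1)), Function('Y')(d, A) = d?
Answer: Rational(683312, 25) ≈ 27332.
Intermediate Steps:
Function('g')(P) = Mul(Pow(Add(8, P), -1), Add(4, P)) (Function('g')(P) = Mul(Add(4, P), Pow(Add(8, P), -1)) = Mul(Pow(Add(8, P), -1), Add(4, P)))
Function('n')(w, x) = Add(Mul(-1, w), Mul(Pow(Add(8, Pow(w, -1)), -1), Add(4, Pow(w, -1)))) (Function('n')(w, x) = Add(Mul(Pow(Add(8, Pow(w, -1)), -1), Add(4, Pow(w, -1))), Mul(-1, w)) = Add(Mul(-1, w), Mul(Pow(Add(8, Pow(w, -1)), -1), Add(4, Pow(w, -1)))))
Add(27330, Mul(-1, Function('n')(3, 143))) = Add(27330, Mul(-1, Mul(Pow(Add(1, Mul(8, 3)), -1), Add(1, Mul(-8, Pow(3, 2)), Mul(3, 3))))) = Add(27330, Mul(-1, Mul(Pow(Add(1, 24), -1), Add(1, Mul(-8, 9), 9)))) = Add(27330, Mul(-1, Mul(Pow(25, -1), Add(1, -72, 9)))) = Add(27330, Mul(-1, Mul(Rational(1, 25), -62))) = Add(27330, Mul(-1, Rational(-62, 25))) = Add(27330, Rational(62, 25)) = Rational(683312, 25)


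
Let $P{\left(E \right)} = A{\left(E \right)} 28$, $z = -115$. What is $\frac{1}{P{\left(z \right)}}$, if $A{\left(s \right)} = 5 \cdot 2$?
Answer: $\frac{1}{280} \approx 0.0035714$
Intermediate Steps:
$A{\left(s \right)} = 10$
$P{\left(E \right)} = 280$ ($P{\left(E \right)} = 10 \cdot 28 = 280$)
$\frac{1}{P{\left(z \right)}} = \frac{1}{280}$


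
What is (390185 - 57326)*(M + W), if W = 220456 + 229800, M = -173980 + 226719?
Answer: 167426412705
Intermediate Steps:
M = 52739
W = 450256
(390185 - 57326)*(M + W) = (390185 - 57326)*(52739 + 450256) = 332859*502995 = 167426412705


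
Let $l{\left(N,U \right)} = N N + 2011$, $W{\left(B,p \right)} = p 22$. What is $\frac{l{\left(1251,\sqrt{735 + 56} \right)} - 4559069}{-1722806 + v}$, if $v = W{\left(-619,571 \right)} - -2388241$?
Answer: $- \frac{2992057}{677997} \approx -4.4131$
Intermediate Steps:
$W{\left(B,p \right)} = 22 p$
$l{\left(N,U \right)} = 2011 + N^{2}$ ($l{\left(N,U \right)} = N^{2} + 2011 = 2011 + N^{2}$)
$v = 2400803$ ($v = 22 \cdot 571 - -2388241 = 12562 + 2388241 = 2400803$)
$\frac{l{\left(1251,\sqrt{735 + 56} \right)} - 4559069}{-1722806 + v} = \frac{\left(2011 + 1251^{2}\right) - 4559069}{-1722806 + 2400803} = \frac{\left(2011 + 1565001\right) - 4559069}{677997} = \left(1567012 - 4559069\right) \frac{1}{677997} = \left(-2992057\right) \frac{1}{677997} = - \frac{2992057}{677997}$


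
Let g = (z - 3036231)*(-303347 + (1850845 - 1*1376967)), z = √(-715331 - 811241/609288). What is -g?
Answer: 517771508661 - 170531*I*√66388539223081218/304644 ≈ 5.1777e+11 - 1.4423e+8*I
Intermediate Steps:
z = I*√66388539223081218/304644 (z = √(-715331 - 811241*1/609288) = √(-715331 - 811241/609288) = √(-435843405569/609288) = I*√66388539223081218/304644 ≈ 845.77*I)
g = -517771508661 + 170531*I*√66388539223081218/304644 (g = (I*√66388539223081218/304644 - 3036231)*(-303347 + (1850845 - 1*1376967)) = (-3036231 + I*√66388539223081218/304644)*(-303347 + (1850845 - 1376967)) = (-3036231 + I*√66388539223081218/304644)*(-303347 + 473878) = (-3036231 + I*√66388539223081218/304644)*170531 = -517771508661 + 170531*I*√66388539223081218/304644 ≈ -5.1777e+11 + 1.4423e+8*I)
-g = -(-517771508661 + 170531*I*√66388539223081218/304644) = 517771508661 - 170531*I*√66388539223081218/304644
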